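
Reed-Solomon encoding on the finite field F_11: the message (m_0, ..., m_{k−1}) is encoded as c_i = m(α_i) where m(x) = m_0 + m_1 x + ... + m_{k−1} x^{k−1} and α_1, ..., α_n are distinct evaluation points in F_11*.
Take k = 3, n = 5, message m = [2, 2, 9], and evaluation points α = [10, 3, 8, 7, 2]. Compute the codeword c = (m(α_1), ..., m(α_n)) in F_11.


c = [9, 1, 0, 6, 9]

Message polynomial: m(x) = 2 + 2·x + 9·x^2 (mod 11).
For each evaluation point α_i, compute m(α_i) mod 11:
  α_1 = 10: Horner steps 9 → 4 → 9, so m(10) = 9.
  α_2 = 3: Horner steps 9 → 7 → 1, so m(3) = 1.
  α_3 = 8: Horner steps 9 → 8 → 0, so m(8) = 0.
  α_4 = 7: Horner steps 9 → 10 → 6, so m(7) = 6.
  α_5 = 2: Horner steps 9 → 9 → 9, so m(2) = 9.
Codeword c = [9, 1, 0, 6, 9] ∈ F_11^5.


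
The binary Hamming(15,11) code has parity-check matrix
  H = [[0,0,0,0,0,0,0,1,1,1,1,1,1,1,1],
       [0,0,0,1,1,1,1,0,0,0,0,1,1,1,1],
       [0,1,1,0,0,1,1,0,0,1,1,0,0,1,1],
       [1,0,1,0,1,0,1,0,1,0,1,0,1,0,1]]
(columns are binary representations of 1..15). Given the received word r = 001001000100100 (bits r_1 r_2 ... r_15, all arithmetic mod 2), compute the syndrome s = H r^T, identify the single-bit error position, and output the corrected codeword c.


s = (0, 0, 1, 0)^T, error position = 2, corrected codeword c = 011001000100100

Compute s = H r^T mod 2 one row at a time:
  s_1 = 0 + 0 + 1 + 0 + 0 + 1 + 0 + 0 = 2 ≡ 0 (mod 2).
  s_2 = 0 + 0 + 1 + 0 + 0 + 1 + 0 + 0 = 2 ≡ 0 (mod 2).
  s_3 = 0 + 1 + 1 + 0 + 1 + 0 + 0 + 0 = 3 ≡ 1 (mod 2).
  s_4 = 0 + 1 + 0 + 0 + 0 + 0 + 1 + 0 = 2 ≡ 0 (mod 2).
s = (0, 0, 1, 0)^T — this equals column 2 of H (binary 0010), so error is at position 2.
Correct: flip bit 2 of r = 001001000100100 to get c = 011001000100100.


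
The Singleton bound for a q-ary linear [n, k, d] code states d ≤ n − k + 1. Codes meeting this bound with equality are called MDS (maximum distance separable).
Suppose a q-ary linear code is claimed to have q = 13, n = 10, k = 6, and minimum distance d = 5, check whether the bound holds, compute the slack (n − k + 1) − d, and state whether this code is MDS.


Singleton RHS = n − k + 1 = 5, slack = 0, bound satisfied, MDS.

Singleton bound: d ≤ n − k + 1.
Here n = 10, k = 6, so n − k + 1 = 5.
Given d = 5, check d ≤ 5: YES.
Slack = (n − k + 1) − d = 0.
The code is MDS (slack = 0).
Description: the claimed parameters are [10, 6, 5]_13; such a code would be MDS (meets Singleton bound).


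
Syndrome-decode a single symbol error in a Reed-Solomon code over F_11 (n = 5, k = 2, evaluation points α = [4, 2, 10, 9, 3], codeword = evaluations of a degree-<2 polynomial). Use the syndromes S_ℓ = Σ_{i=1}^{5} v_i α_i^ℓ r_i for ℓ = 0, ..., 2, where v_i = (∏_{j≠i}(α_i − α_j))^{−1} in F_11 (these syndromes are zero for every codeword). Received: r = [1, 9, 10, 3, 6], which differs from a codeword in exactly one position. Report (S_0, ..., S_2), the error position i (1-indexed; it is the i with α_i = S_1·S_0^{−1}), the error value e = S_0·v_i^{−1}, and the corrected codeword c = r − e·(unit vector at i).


S = (6, 7, 10), error at position 5, error magnitude e = 1, c = [1, 9, 10, 3, 5].

Step 1: column multipliers v_i = (∏_{j≠i}(α_i − α_j))^{−1} mod 11.
  i = 1 (α = 4): (4−2)(4−10)(4−9)(4−3) = 2·(−6)·(−5)·1 = 60 ≡ 5, so v_1 = 5^{−1} = 9 (mod 11).
  i = 2 (α = 2): (2−4)(2−10)(2−9)(2−3) = (−2)·(−8)·(−7)·(−1) = 112 ≡ 2, so v_2 = 2^{−1} = 6 (mod 11).
  i = 3 (α = 10): (10−4)(10−2)(10−9)(10−3) = 6·8·1·7 = 336 ≡ 6, so v_3 = 6^{−1} = 2 (mod 11).
  i = 4 (α = 9): (9−4)(9−2)(9−10)(9−3) = 5·7·(−1)·6 = −210 ≡ 10, so v_4 = 10^{−1} = 10 (mod 11).
  i = 5 (α = 3): (3−4)(3−2)(3−10)(3−9) = (−1)·1·(−7)·(−6) = −42 ≡ 2, so v_5 = 2^{−1} = 6 (mod 11).
  v = [9, 6, 2, 10, 6].
Step 2: syndromes of r = [1, 9, 10, 3, 6] (all sums mod 11).
  S_0 = Σ v_i r_i = 9·1 + 6·9 + 2·10 + 10·3 + 6·6 = 149 ≡ 6.
  S_1 = Σ v_i α_i r_i = 9·4·1 + 6·2·9 + 2·10·10 + 10·9·3 + 6·3·6 = 722 ≡ 7.
  α_i^2 mod 11 = [5, 4, 1, 4, 9].
  S_2 = Σ v_i α_i^2 r_i = 9·5·1 + 6·4·9 + 2·1·10 + 10·4·3 + 6·9·6 = 725 ≡ 10.
  S = (6, 7, 10) ≠ 0, so r is not a codeword (an error is present).
Step 3: locate the error. For a single error e at position i, S_ℓ = v_i·e·α_i^ℓ, so α_err = S_1/S_0.
  S_0^{−1} = 6^{−1} = 2 (mod 11), so α_err = 7·2 = 14 ≡ 3 = α_5. Error position i = 5.
  Consistency check: S_2/S_1 = 10·8 = 80 ≡ 3 = α_err ✓ (single-error assumption holds).
Step 4: error magnitude e = S_0/v_5 = S_0·∏_{j≠5}(α_5 − α_j) = 6·2 = 12 ≡ 1 (mod 11).
Step 5: correct position 5: c_5 = r_5 − e = 6 − 1 ≡ 5 (mod 11). Hence c = [1, 9, 10, 3, 5].
  Check: interpolating c through the α_i gives m(x) = 6 + 7·x (degree < 2) with m(α_i) = c_i for every i, so c is indeed a codeword.


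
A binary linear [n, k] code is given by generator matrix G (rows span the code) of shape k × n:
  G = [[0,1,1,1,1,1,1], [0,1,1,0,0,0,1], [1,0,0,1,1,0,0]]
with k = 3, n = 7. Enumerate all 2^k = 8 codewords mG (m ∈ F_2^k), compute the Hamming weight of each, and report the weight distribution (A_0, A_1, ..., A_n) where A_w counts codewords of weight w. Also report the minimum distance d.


Weight distribution: A_0 = 1, A_2 = 1, A_3 = 3, A_5 = 1, A_6 = 2. Minimum distance d = 2.

Enumerate all 2^3 = 8 messages m ∈ F_2^3.
For each, compute codeword c = mG in F_2^7, then tally its weight.
  m = 000 → c = 0000000, weight = 0.
  m = 100 → c = 0111111, weight = 6.
  m = 010 → c = 0110001, weight = 3.
  m = 110 → c = 0001110, weight = 3.
  m = 001 → c = 1001100, weight = 3.
  m = 101 → c = 1110011, weight = 5.
  m = 011 → c = 1111101, weight = 6.
  m = 111 → c = 1000010, weight = 2.
Tally weights:
  weight 0: 1 codewords.
  weight 2: 1 codewords.
  weight 3: 3 codewords.
  weight 5: 1 codewords.
  weight 6: 2 codewords.
Minimum distance d = smallest w > 0 with A_w > 0 = 2.
Sanity: Σ A_w = 8 = 2^3 = 8 ✓.


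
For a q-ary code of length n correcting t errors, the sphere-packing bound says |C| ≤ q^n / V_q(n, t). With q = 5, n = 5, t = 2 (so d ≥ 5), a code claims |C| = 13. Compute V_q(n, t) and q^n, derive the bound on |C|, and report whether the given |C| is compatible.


V_q(n, t) = 181, q^n = 3125, Hamming bound = 17, |C| = 13 ≤ bound (satisfied).

Step 1: Compute V_q(n, t) = Σ_{j=0}^2 C(n, j) (q−1)^j.
  j = 0: C(5,0)·(4)^0 = 1·1 = 1.
  j = 1: C(5,1)·(4)^1 = 5·4 = 20.
  j = 2: C(5,2)·(4)^2 = 10·16 = 160.
  V_q(n, t) = 1 + 20 + 160 = 181.
Step 2: q^n = 5^5 = 3125.
Step 3: Hamming bound ⌊q^n / V_q(n,t)⌋ = ⌊3125/181⌋ = 17.
Step 4: Compare |C| = 13 to 17: satisfied.
The claimed |C| lies below the Hamming bound.


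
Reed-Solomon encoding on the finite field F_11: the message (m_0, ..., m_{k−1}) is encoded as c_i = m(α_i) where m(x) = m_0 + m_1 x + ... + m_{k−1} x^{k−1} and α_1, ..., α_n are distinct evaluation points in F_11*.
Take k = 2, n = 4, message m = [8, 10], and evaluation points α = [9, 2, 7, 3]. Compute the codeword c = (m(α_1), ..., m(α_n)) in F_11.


c = [10, 6, 1, 5]

Message polynomial: m(x) = 8 + 10·x (mod 11).
For each evaluation point α_i, compute m(α_i) mod 11:
  α_1 = 9: Horner steps 10 → 10, so m(9) = 10.
  α_2 = 2: Horner steps 10 → 6, so m(2) = 6.
  α_3 = 7: Horner steps 10 → 1, so m(7) = 1.
  α_4 = 3: Horner steps 10 → 5, so m(3) = 5.
Codeword c = [10, 6, 1, 5] ∈ F_11^4.


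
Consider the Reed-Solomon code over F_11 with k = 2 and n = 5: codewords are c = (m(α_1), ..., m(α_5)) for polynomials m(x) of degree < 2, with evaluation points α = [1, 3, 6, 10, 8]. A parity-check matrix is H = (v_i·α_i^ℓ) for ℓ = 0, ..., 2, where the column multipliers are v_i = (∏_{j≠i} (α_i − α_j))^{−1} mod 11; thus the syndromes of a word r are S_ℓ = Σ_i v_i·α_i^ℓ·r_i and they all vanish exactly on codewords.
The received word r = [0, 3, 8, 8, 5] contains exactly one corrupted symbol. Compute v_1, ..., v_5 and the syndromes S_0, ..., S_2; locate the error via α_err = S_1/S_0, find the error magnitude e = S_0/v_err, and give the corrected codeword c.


S = (5, 8, 4), error at position 3, error magnitude e = 6, c = [0, 3, 2, 8, 5].

Step 1: column multipliers v_i = (∏_{j≠i}(α_i − α_j))^{−1} mod 11.
  i = 1 (α = 1): (1−3)(1−6)(1−10)(1−8) = (−2)·(−5)·(−9)·(−7) = 630 ≡ 3, so v_1 = 3^{−1} = 4 (mod 11).
  i = 2 (α = 3): (3−1)(3−6)(3−10)(3−8) = 2·(−3)·(−7)·(−5) = −210 ≡ 10, so v_2 = 10^{−1} = 10 (mod 11).
  i = 3 (α = 6): (6−1)(6−3)(6−10)(6−8) = 5·3·(−4)·(−2) = 120 ≡ 10, so v_3 = 10^{−1} = 10 (mod 11).
  i = 4 (α = 10): (10−1)(10−3)(10−6)(10−8) = 9·7·4·2 = 504 ≡ 9, so v_4 = 9^{−1} = 5 (mod 11).
  i = 5 (α = 8): (8−1)(8−3)(8−6)(8−10) = 7·5·2·(−2) = −140 ≡ 3, so v_5 = 3^{−1} = 4 (mod 11).
  v = [4, 10, 10, 5, 4].
Step 2: syndromes of r = [0, 3, 8, 8, 5] (all sums mod 11).
  S_0 = Σ v_i r_i = 4·0 + 10·3 + 10·8 + 5·8 + 4·5 = 170 ≡ 5.
  S_1 = Σ v_i α_i r_i = 4·1·0 + 10·3·3 + 10·6·8 + 5·10·8 + 4·8·5 = 1130 ≡ 8.
  α_i^2 mod 11 = [1, 9, 3, 1, 9].
  S_2 = Σ v_i α_i^2 r_i = 4·1·0 + 10·9·3 + 10·3·8 + 5·1·8 + 4·9·5 = 730 ≡ 4.
  S = (5, 8, 4) ≠ 0, so r is not a codeword (an error is present).
Step 3: locate the error. For a single error e at position i, S_ℓ = v_i·e·α_i^ℓ, so α_err = S_1/S_0.
  S_0^{−1} = 5^{−1} = 9 (mod 11), so α_err = 8·9 = 72 ≡ 6 = α_3. Error position i = 3.
  Consistency check: S_2/S_1 = 4·7 = 28 ≡ 6 = α_err ✓ (single-error assumption holds).
Step 4: error magnitude e = S_0/v_3 = S_0·∏_{j≠3}(α_3 − α_j) = 5·10 = 50 ≡ 6 (mod 11).
Step 5: correct position 3: c_3 = r_3 − e = 8 − 6 ≡ 2 (mod 11). Hence c = [0, 3, 2, 8, 5].
  Check: interpolating c through the α_i gives m(x) = 4 + 7·x (degree < 2) with m(α_i) = c_i for every i, so c is indeed a codeword.


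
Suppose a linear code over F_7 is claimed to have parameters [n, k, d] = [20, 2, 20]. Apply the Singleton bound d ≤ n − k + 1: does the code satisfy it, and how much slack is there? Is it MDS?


Singleton RHS = n − k + 1 = 19, slack = -1, bound violated (no such code; not MDS).

Singleton bound: d ≤ n − k + 1.
Here n = 20, k = 2, so n − k + 1 = 19.
Given d = 20, check d ≤ 19: NO.
Slack = (n − k + 1) − d = -1.
The slack is negative: d = 20 exceeds n − k + 1 = 19 by 1, so the Singleton bound is violated and no linear [20, 2, 20]_7 code can exist. In particular it is not MDS (MDS requires d = n − k + 1 exactly).
Description: the claimed parameters are [20, 2, 20]_7; such a code would be impossible (violates the Singleton bound).


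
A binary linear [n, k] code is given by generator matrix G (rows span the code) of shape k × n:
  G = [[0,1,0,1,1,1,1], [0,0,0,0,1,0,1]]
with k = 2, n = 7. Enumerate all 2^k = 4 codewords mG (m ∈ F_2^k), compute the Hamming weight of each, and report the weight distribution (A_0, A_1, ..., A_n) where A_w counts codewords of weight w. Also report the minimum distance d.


Weight distribution: A_0 = 1, A_2 = 1, A_3 = 1, A_5 = 1. Minimum distance d = 2.

Enumerate all 2^2 = 4 messages m ∈ F_2^2.
For each, compute codeword c = mG in F_2^7, then tally its weight.
  m = 00 → c = 0000000, weight = 0.
  m = 10 → c = 0101111, weight = 5.
  m = 01 → c = 0000101, weight = 2.
  m = 11 → c = 0101010, weight = 3.
Tally weights:
  weight 0: 1 codewords.
  weight 2: 1 codewords.
  weight 3: 1 codewords.
  weight 5: 1 codewords.
Minimum distance d = smallest w > 0 with A_w > 0 = 2.
Sanity: Σ A_w = 4 = 2^2 = 4 ✓.


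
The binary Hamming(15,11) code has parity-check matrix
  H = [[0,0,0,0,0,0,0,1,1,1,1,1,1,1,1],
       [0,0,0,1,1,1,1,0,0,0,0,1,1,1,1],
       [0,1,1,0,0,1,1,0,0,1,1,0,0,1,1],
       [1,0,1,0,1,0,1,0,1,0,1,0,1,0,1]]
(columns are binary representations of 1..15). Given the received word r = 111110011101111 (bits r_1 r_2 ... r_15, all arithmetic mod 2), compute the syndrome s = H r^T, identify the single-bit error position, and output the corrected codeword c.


s = (1, 0, 1, 0)^T, error position = 10, corrected codeword c = 111110011001111

Compute s = H r^T mod 2 one row at a time:
  s_1 = 1 + 1 + 1 + 0 + 1 + 1 + 1 + 1 = 7 ≡ 1 (mod 2).
  s_2 = 1 + 1 + 0 + 0 + 1 + 1 + 1 + 1 = 6 ≡ 0 (mod 2).
  s_3 = 1 + 1 + 0 + 0 + 1 + 0 + 1 + 1 = 5 ≡ 1 (mod 2).
  s_4 = 1 + 1 + 1 + 0 + 1 + 0 + 1 + 1 = 6 ≡ 0 (mod 2).
s = (1, 0, 1, 0)^T — this equals column 10 of H (binary 1010), so error is at position 10.
Correct: flip bit 10 of r = 111110011101111 to get c = 111110011001111.


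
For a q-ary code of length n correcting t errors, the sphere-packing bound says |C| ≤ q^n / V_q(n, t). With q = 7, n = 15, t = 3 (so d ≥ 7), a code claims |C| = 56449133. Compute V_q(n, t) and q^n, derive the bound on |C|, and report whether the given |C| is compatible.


V_q(n, t) = 102151, q^n = 4747561509943, Hamming bound = 46475918, |C| = 56449133 > bound (violated).

Step 1: Compute V_q(n, t) = Σ_{j=0}^3 C(n, j) (q−1)^j.
  j = 0: C(15,0)·(6)^0 = 1·1 = 1.
  j = 1: C(15,1)·(6)^1 = 15·6 = 90.
  j = 2: C(15,2)·(6)^2 = 105·36 = 3780.
  j = 3: C(15,3)·(6)^3 = 455·216 = 98280.
  V_q(n, t) = 1 + 90 + 3780 + 98280 = 102151.
Step 2: q^n = 7^15 = 4747561509943.
Step 3: Hamming bound ⌊q^n / V_q(n,t)⌋ = ⌊4747561509943/102151⌋ = 46475918.
Step 4: Compare |C| = 56449133 to 46475918: violated.
The claimed |C| lies above the Hamming bound, so no 7-ary code of length 15 with d ≥ 7 can have 56449133 codewords.


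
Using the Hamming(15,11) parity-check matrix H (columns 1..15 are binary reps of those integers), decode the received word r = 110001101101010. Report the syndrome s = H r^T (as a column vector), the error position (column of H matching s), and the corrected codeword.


s = (0, 0, 1, 1)^T, error position = 3, corrected codeword c = 111001101101010

Compute s = H r^T mod 2 one row at a time:
  s_1 = 0 + 1 + 1 + 0 + 1 + 0 + 1 + 0 = 4 ≡ 0 (mod 2).
  s_2 = 0 + 0 + 1 + 1 + 1 + 0 + 1 + 0 = 4 ≡ 0 (mod 2).
  s_3 = 1 + 0 + 1 + 1 + 1 + 0 + 1 + 0 = 5 ≡ 1 (mod 2).
  s_4 = 1 + 0 + 0 + 1 + 1 + 0 + 0 + 0 = 3 ≡ 1 (mod 2).
s = (0, 0, 1, 1)^T — this equals column 3 of H (binary 0011), so error is at position 3.
Correct: flip bit 3 of r = 110001101101010 to get c = 111001101101010.


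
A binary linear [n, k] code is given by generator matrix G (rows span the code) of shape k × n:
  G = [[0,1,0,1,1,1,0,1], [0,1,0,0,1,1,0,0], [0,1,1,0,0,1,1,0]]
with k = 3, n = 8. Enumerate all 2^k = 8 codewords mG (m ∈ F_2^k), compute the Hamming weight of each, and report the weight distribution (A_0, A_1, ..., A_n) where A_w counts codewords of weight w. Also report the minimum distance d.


Weight distribution: A_0 = 1, A_2 = 1, A_3 = 2, A_4 = 1, A_5 = 2, A_6 = 1. Minimum distance d = 2.

Enumerate all 2^3 = 8 messages m ∈ F_2^3.
For each, compute codeword c = mG in F_2^8, then tally its weight.
  m = 000 → c = 00000000, weight = 0.
  m = 100 → c = 01011101, weight = 5.
  m = 010 → c = 01001100, weight = 3.
  m = 110 → c = 00010001, weight = 2.
  m = 001 → c = 01100110, weight = 4.
  m = 101 → c = 00111011, weight = 5.
  m = 011 → c = 00101010, weight = 3.
  m = 111 → c = 01110111, weight = 6.
Tally weights:
  weight 0: 1 codewords.
  weight 2: 1 codewords.
  weight 3: 2 codewords.
  weight 4: 1 codewords.
  weight 5: 2 codewords.
  weight 6: 1 codewords.
Minimum distance d = smallest w > 0 with A_w > 0 = 2.
Sanity: Σ A_w = 8 = 2^3 = 8 ✓.


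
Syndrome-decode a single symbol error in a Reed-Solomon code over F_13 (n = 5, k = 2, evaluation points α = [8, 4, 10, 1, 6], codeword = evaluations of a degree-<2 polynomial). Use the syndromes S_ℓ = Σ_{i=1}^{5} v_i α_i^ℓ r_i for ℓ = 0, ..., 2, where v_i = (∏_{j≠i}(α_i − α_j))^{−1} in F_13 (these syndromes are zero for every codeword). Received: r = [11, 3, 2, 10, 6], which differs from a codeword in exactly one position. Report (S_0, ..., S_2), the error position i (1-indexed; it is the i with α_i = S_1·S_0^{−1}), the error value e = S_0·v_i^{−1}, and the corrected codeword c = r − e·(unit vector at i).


S = (6, 10, 8), error at position 5, error magnitude e = 12, c = [11, 3, 2, 10, 7].

Step 1: column multipliers v_i = (∏_{j≠i}(α_i − α_j))^{−1} mod 13.
  i = 1 (α = 8): (8−4)(8−10)(8−1)(8−6) = 4·(−2)·7·2 = −112 ≡ 5, so v_1 = 5^{−1} = 8 (mod 13).
  i = 2 (α = 4): (4−8)(4−10)(4−1)(4−6) = (−4)·(−6)·3·(−2) = −144 ≡ 12, so v_2 = 12^{−1} = 12 (mod 13).
  i = 3 (α = 10): (10−8)(10−4)(10−1)(10−6) = 2·6·9·4 = 432 ≡ 3, so v_3 = 3^{−1} = 9 (mod 13).
  i = 4 (α = 1): (1−8)(1−4)(1−10)(1−6) = (−7)·(−3)·(−9)·(−5) = 945 ≡ 9, so v_4 = 9^{−1} = 3 (mod 13).
  i = 5 (α = 6): (6−8)(6−4)(6−10)(6−1) = (−2)·2·(−4)·5 = 80 ≡ 2, so v_5 = 2^{−1} = 7 (mod 13).
  v = [8, 12, 9, 3, 7].
Step 2: syndromes of r = [11, 3, 2, 10, 6] (all sums mod 13).
  S_0 = Σ v_i r_i = 8·11 + 12·3 + 9·2 + 3·10 + 7·6 = 214 ≡ 6.
  S_1 = Σ v_i α_i r_i = 8·8·11 + 12·4·3 + 9·10·2 + 3·1·10 + 7·6·6 = 1310 ≡ 10.
  α_i^2 mod 13 = [12, 3, 9, 1, 10].
  S_2 = Σ v_i α_i^2 r_i = 8·12·11 + 12·3·3 + 9·9·2 + 3·1·10 + 7·10·6 = 1776 ≡ 8.
  S = (6, 10, 8) ≠ 0, so r is not a codeword (an error is present).
Step 3: locate the error. For a single error e at position i, S_ℓ = v_i·e·α_i^ℓ, so α_err = S_1/S_0.
  S_0^{−1} = 6^{−1} = 11 (mod 13), so α_err = 10·11 = 110 ≡ 6 = α_5. Error position i = 5.
  Consistency check: S_2/S_1 = 8·4 = 32 ≡ 6 = α_err ✓ (single-error assumption holds).
Step 4: error magnitude e = S_0/v_5 = S_0·∏_{j≠5}(α_5 − α_j) = 6·2 = 12 ≡ 12 (mod 13).
Step 5: correct position 5: c_5 = r_5 − e = 6 − 12 ≡ 7 (mod 13). Hence c = [11, 3, 2, 10, 7].
  Check: interpolating c through the α_i gives m(x) = 8 + 2·x (degree < 2) with m(α_i) = c_i for every i, so c is indeed a codeword.


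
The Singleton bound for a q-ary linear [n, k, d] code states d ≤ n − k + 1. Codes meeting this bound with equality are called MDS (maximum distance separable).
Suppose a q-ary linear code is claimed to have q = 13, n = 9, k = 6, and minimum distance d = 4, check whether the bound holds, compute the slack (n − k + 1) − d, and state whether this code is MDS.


Singleton RHS = n − k + 1 = 4, slack = 0, bound satisfied, MDS.

Singleton bound: d ≤ n − k + 1.
Here n = 9, k = 6, so n − k + 1 = 4.
Given d = 4, check d ≤ 4: YES.
Slack = (n − k + 1) − d = 0.
The code is MDS (slack = 0).
Description: the claimed parameters are [9, 6, 4]_13; such a code would be MDS (meets Singleton bound).


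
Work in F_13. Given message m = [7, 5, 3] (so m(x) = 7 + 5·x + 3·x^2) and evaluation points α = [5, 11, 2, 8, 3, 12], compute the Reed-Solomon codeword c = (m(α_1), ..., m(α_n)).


c = [3, 9, 3, 5, 10, 5]

Message polynomial: m(x) = 7 + 5·x + 3·x^2 (mod 13).
For each evaluation point α_i, compute m(α_i) mod 13:
  α_1 = 5: Horner steps 3 → 7 → 3, so m(5) = 3.
  α_2 = 11: Horner steps 3 → 12 → 9, so m(11) = 9.
  α_3 = 2: Horner steps 3 → 11 → 3, so m(2) = 3.
  α_4 = 8: Horner steps 3 → 3 → 5, so m(8) = 5.
  α_5 = 3: Horner steps 3 → 1 → 10, so m(3) = 10.
  α_6 = 12: Horner steps 3 → 2 → 5, so m(12) = 5.
Codeword c = [3, 9, 3, 5, 10, 5] ∈ F_13^6.


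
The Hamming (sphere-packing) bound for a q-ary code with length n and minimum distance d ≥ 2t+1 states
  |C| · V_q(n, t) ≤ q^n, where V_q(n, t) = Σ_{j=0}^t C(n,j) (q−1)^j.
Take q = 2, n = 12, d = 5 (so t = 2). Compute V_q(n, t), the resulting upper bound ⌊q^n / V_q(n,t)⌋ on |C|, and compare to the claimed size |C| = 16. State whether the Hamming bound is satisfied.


V_q(n, t) = 79, q^n = 4096, Hamming bound = 51, |C| = 16 ≤ bound (satisfied).

Step 1: Compute V_q(n, t) = Σ_{j=0}^2 C(n, j) (q−1)^j.
  j = 0: C(12,0)·(1)^0 = 1·1 = 1.
  j = 1: C(12,1)·(1)^1 = 12·1 = 12.
  j = 2: C(12,2)·(1)^2 = 66·1 = 66.
  V_q(n, t) = 1 + 12 + 66 = 79.
Step 2: q^n = 2^12 = 4096.
Step 3: Hamming bound ⌊q^n / V_q(n,t)⌋ = ⌊4096/79⌋ = 51.
Step 4: Compare |C| = 16 to 51: satisfied.
The claimed |C| lies below the Hamming bound.


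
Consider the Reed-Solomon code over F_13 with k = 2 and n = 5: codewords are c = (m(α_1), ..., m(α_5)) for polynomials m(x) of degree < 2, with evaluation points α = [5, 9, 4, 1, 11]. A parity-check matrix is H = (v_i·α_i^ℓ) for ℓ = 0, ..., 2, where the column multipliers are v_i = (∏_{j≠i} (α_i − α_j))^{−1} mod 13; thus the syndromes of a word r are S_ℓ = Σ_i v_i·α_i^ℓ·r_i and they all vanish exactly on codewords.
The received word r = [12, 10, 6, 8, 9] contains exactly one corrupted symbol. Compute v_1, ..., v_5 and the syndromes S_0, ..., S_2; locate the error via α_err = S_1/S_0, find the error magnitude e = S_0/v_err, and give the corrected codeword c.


S = (3, 3, 3), error at position 4, error magnitude e = 7, c = [12, 10, 6, 1, 9].

Step 1: column multipliers v_i = (∏_{j≠i}(α_i − α_j))^{−1} mod 13.
  i = 1 (α = 5): (5−9)(5−4)(5−1)(5−11) = (−4)·1·4·(−6) = 96 ≡ 5, so v_1 = 5^{−1} = 8 (mod 13).
  i = 2 (α = 9): (9−5)(9−4)(9−1)(9−11) = 4·5·8·(−2) = −320 ≡ 5, so v_2 = 5^{−1} = 8 (mod 13).
  i = 3 (α = 4): (4−5)(4−9)(4−1)(4−11) = (−1)·(−5)·3·(−7) = −105 ≡ 12, so v_3 = 12^{−1} = 12 (mod 13).
  i = 4 (α = 1): (1−5)(1−9)(1−4)(1−11) = (−4)·(−8)·(−3)·(−10) = 960 ≡ 11, so v_4 = 11^{−1} = 6 (mod 13).
  i = 5 (α = 11): (11−5)(11−9)(11−4)(11−1) = 6·2·7·10 = 840 ≡ 8, so v_5 = 8^{−1} = 5 (mod 13).
  v = [8, 8, 12, 6, 5].
Step 2: syndromes of r = [12, 10, 6, 8, 9] (all sums mod 13).
  S_0 = Σ v_i r_i = 8·12 + 8·10 + 12·6 + 6·8 + 5·9 = 341 ≡ 3.
  S_1 = Σ v_i α_i r_i = 8·5·12 + 8·9·10 + 12·4·6 + 6·1·8 + 5·11·9 = 2031 ≡ 3.
  α_i^2 mod 13 = [12, 3, 3, 1, 4].
  S_2 = Σ v_i α_i^2 r_i = 8·12·12 + 8·3·10 + 12·3·6 + 6·1·8 + 5·4·9 = 1836 ≡ 3.
  S = (3, 3, 3) ≠ 0, so r is not a codeword (an error is present).
Step 3: locate the error. For a single error e at position i, S_ℓ = v_i·e·α_i^ℓ, so α_err = S_1/S_0.
  S_0^{−1} = 3^{−1} = 9 (mod 13), so α_err = 3·9 = 27 ≡ 1 = α_4. Error position i = 4.
  Consistency check: S_2/S_1 = 3·9 = 27 ≡ 1 = α_err ✓ (single-error assumption holds).
Step 4: error magnitude e = S_0/v_4 = S_0·∏_{j≠4}(α_4 − α_j) = 3·11 = 33 ≡ 7 (mod 13).
Step 5: correct position 4: c_4 = r_4 − e = 8 − 7 ≡ 1 (mod 13). Hence c = [12, 10, 6, 1, 9].
  Check: interpolating c through the α_i gives m(x) = 8 + 6·x (degree < 2) with m(α_i) = c_i for every i, so c is indeed a codeword.


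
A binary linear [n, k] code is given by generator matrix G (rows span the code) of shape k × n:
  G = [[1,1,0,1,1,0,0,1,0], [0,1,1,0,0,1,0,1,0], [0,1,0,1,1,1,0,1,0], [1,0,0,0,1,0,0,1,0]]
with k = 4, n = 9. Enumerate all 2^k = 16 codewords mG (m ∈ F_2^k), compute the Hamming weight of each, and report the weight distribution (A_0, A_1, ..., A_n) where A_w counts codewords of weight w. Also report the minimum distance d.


Weight distribution: A_0 = 1, A_2 = 2, A_3 = 4, A_4 = 5, A_5 = 4. Minimum distance d = 2.

Enumerate all 2^4 = 16 messages m ∈ F_2^4.
For each, compute codeword c = mG in F_2^9, then tally its weight.
  m = 0000 → c = 000000000, weight = 0.
  m = 1000 → c = 110110010, weight = 5.
  m = 0100 → c = 011001010, weight = 4.
  m = 1100 → c = 101111000, weight = 5.
  m = 0010 → c = 010111010, weight = 5.
  m = 1010 → c = 100001000, weight = 2.
  m = 0110 → c = 001110000, weight = 3.
  m = 1110 → c = 111000010, weight = 4.
  m = 0001 → c = 100010010, weight = 3.
  m = 1001 → c = 010100000, weight = 2.
  m = 0101 → c = 111011000, weight = 5.
  m = 1101 → c = 001101010, weight = 4.
  m = 0011 → c = 110101000, weight = 4.
  m = 1011 → c = 000011010, weight = 3.
  m = 0111 → c = 101100010, weight = 4.
  m = 1111 → c = 011010000, weight = 3.
Tally weights:
  weight 0: 1 codewords.
  weight 2: 2 codewords.
  weight 3: 4 codewords.
  weight 4: 5 codewords.
  weight 5: 4 codewords.
Minimum distance d = smallest w > 0 with A_w > 0 = 2.
Sanity: Σ A_w = 16 = 2^4 = 16 ✓.


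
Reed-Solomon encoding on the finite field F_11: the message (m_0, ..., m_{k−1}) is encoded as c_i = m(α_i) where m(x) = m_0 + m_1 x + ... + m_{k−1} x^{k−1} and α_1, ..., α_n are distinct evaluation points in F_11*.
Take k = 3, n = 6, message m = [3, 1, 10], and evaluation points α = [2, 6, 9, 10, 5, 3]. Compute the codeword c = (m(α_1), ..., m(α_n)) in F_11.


c = [1, 6, 8, 1, 5, 8]

Message polynomial: m(x) = 3 + 1·x + 10·x^2 (mod 11).
For each evaluation point α_i, compute m(α_i) mod 11:
  α_1 = 2: Horner steps 10 → 10 → 1, so m(2) = 1.
  α_2 = 6: Horner steps 10 → 6 → 6, so m(6) = 6.
  α_3 = 9: Horner steps 10 → 3 → 8, so m(9) = 8.
  α_4 = 10: Horner steps 10 → 2 → 1, so m(10) = 1.
  α_5 = 5: Horner steps 10 → 7 → 5, so m(5) = 5.
  α_6 = 3: Horner steps 10 → 9 → 8, so m(3) = 8.
Codeword c = [1, 6, 8, 1, 5, 8] ∈ F_11^6.


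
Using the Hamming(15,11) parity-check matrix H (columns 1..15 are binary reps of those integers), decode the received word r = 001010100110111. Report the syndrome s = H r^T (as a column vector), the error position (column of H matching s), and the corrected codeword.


s = (1, 1, 0, 0)^T, error position = 12, corrected codeword c = 001010100111111

Compute s = H r^T mod 2 one row at a time:
  s_1 = 0 + 0 + 1 + 1 + 0 + 1 + 1 + 1 = 5 ≡ 1 (mod 2).
  s_2 = 0 + 1 + 0 + 1 + 0 + 1 + 1 + 1 = 5 ≡ 1 (mod 2).
  s_3 = 0 + 1 + 0 + 1 + 1 + 1 + 1 + 1 = 6 ≡ 0 (mod 2).
  s_4 = 0 + 1 + 1 + 1 + 0 + 1 + 1 + 1 = 6 ≡ 0 (mod 2).
s = (1, 1, 0, 0)^T — this equals column 12 of H (binary 1100), so error is at position 12.
Correct: flip bit 12 of r = 001010100110111 to get c = 001010100111111.


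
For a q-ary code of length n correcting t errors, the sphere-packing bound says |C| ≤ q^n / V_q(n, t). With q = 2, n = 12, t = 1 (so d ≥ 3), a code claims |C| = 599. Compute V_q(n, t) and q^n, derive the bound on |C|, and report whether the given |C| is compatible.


V_q(n, t) = 13, q^n = 4096, Hamming bound = 315, |C| = 599 > bound (violated).

Step 1: Compute V_q(n, t) = Σ_{j=0}^1 C(n, j) (q−1)^j.
  j = 0: C(12,0)·(1)^0 = 1·1 = 1.
  j = 1: C(12,1)·(1)^1 = 12·1 = 12.
  V_q(n, t) = 1 + 12 = 13.
Step 2: q^n = 2^12 = 4096.
Step 3: Hamming bound ⌊q^n / V_q(n,t)⌋ = ⌊4096/13⌋ = 315.
Step 4: Compare |C| = 599 to 315: violated.
The claimed |C| lies above the Hamming bound, so no 2-ary code of length 12 with d ≥ 3 can have 599 codewords.


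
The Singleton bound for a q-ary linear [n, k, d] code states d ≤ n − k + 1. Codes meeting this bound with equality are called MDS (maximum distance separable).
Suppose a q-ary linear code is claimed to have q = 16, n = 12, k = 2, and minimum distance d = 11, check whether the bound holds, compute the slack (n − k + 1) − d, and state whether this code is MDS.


Singleton RHS = n − k + 1 = 11, slack = 0, bound satisfied, MDS.

Singleton bound: d ≤ n − k + 1.
Here n = 12, k = 2, so n − k + 1 = 11.
Given d = 11, check d ≤ 11: YES.
Slack = (n − k + 1) − d = 0.
The code is MDS (slack = 0).
Description: the claimed parameters are [12, 2, 11]_16; such a code would be MDS (meets Singleton bound).


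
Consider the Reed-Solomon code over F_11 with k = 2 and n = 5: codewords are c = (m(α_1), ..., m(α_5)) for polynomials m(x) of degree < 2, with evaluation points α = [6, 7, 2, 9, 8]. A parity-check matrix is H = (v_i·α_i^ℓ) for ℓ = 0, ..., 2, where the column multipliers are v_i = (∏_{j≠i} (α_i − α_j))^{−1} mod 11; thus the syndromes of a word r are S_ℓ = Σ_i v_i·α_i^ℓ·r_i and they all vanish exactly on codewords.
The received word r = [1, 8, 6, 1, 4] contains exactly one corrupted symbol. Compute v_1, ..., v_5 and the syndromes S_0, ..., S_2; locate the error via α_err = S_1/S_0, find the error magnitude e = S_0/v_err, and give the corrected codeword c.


S = (5, 1, 9), error at position 4, error magnitude e = 1, c = [1, 8, 6, 0, 4].

Step 1: column multipliers v_i = (∏_{j≠i}(α_i − α_j))^{−1} mod 11.
  i = 1 (α = 6): (6−7)(6−2)(6−9)(6−8) = (−1)·4·(−3)·(−2) = −24 ≡ 9, so v_1 = 9^{−1} = 5 (mod 11).
  i = 2 (α = 7): (7−6)(7−2)(7−9)(7−8) = 1·5·(−2)·(−1) = 10 ≡ 10, so v_2 = 10^{−1} = 10 (mod 11).
  i = 3 (α = 2): (2−6)(2−7)(2−9)(2−8) = (−4)·(−5)·(−7)·(−6) = 840 ≡ 4, so v_3 = 4^{−1} = 3 (mod 11).
  i = 4 (α = 9): (9−6)(9−7)(9−2)(9−8) = 3·2·7·1 = 42 ≡ 9, so v_4 = 9^{−1} = 5 (mod 11).
  i = 5 (α = 8): (8−6)(8−7)(8−2)(8−9) = 2·1·6·(−1) = −12 ≡ 10, so v_5 = 10^{−1} = 10 (mod 11).
  v = [5, 10, 3, 5, 10].
Step 2: syndromes of r = [1, 8, 6, 1, 4] (all sums mod 11).
  S_0 = Σ v_i r_i = 5·1 + 10·8 + 3·6 + 5·1 + 10·4 = 148 ≡ 5.
  S_1 = Σ v_i α_i r_i = 5·6·1 + 10·7·8 + 3·2·6 + 5·9·1 + 10·8·4 = 991 ≡ 1.
  α_i^2 mod 11 = [3, 5, 4, 4, 9].
  S_2 = Σ v_i α_i^2 r_i = 5·3·1 + 10·5·8 + 3·4·6 + 5·4·1 + 10·9·4 = 867 ≡ 9.
  S = (5, 1, 9) ≠ 0, so r is not a codeword (an error is present).
Step 3: locate the error. For a single error e at position i, S_ℓ = v_i·e·α_i^ℓ, so α_err = S_1/S_0.
  S_0^{−1} = 5^{−1} = 9 (mod 11), so α_err = 1·9 = 9 ≡ 9 = α_4. Error position i = 4.
  Consistency check: S_2/S_1 = 9·1 = 9 ≡ 9 = α_err ✓ (single-error assumption holds).
Step 4: error magnitude e = S_0/v_4 = S_0·∏_{j≠4}(α_4 − α_j) = 5·9 = 45 ≡ 1 (mod 11).
Step 5: correct position 4: c_4 = r_4 − e = 1 − 1 ≡ 0 (mod 11). Hence c = [1, 8, 6, 0, 4].
  Check: interpolating c through the α_i gives m(x) = 3 + 7·x (degree < 2) with m(α_i) = c_i for every i, so c is indeed a codeword.


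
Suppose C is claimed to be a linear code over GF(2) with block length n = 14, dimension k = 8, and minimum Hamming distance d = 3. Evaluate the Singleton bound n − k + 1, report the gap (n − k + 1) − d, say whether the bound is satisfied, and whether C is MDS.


Singleton RHS = n − k + 1 = 7, slack = 4, bound satisfied, not MDS.

Singleton bound: d ≤ n − k + 1.
Here n = 14, k = 8, so n − k + 1 = 7.
Given d = 3, check d ≤ 7: YES.
Slack = (n − k + 1) − d = 4.
The code is NOT MDS (slack = 4 > 0).
Description: the claimed parameters are [14, 8, 3]_2; such a code would be non-MDS.


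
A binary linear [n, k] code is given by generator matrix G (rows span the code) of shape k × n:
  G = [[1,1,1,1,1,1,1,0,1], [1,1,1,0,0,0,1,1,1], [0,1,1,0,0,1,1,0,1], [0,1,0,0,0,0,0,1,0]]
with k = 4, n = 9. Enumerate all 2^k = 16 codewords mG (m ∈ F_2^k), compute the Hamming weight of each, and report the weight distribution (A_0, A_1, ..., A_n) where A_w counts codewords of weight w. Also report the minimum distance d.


Weight distribution: A_0 = 1, A_2 = 1, A_3 = 3, A_4 = 3, A_5 = 4, A_6 = 1, A_7 = 1, A_8 = 2. Minimum distance d = 2.

Enumerate all 2^4 = 16 messages m ∈ F_2^4.
For each, compute codeword c = mG in F_2^9, then tally its weight.
  m = 0000 → c = 000000000, weight = 0.
  m = 1000 → c = 111111101, weight = 8.
  m = 0100 → c = 111000111, weight = 6.
  m = 1100 → c = 000111010, weight = 4.
  m = 0010 → c = 011001101, weight = 5.
  m = 1010 → c = 100110000, weight = 3.
  m = 0110 → c = 100001010, weight = 3.
  m = 1110 → c = 011110111, weight = 7.
  m = 0001 → c = 010000010, weight = 2.
  m = 1001 → c = 101111111, weight = 8.
  m = 0101 → c = 101000101, weight = 4.
  m = 1101 → c = 010111000, weight = 4.
  m = 0011 → c = 001001111, weight = 5.
  m = 1011 → c = 110110010, weight = 5.
  m = 0111 → c = 110001000, weight = 3.
  m = 1111 → c = 001110101, weight = 5.
Tally weights:
  weight 0: 1 codewords.
  weight 2: 1 codewords.
  weight 3: 3 codewords.
  weight 4: 3 codewords.
  weight 5: 4 codewords.
  weight 6: 1 codewords.
  weight 7: 1 codewords.
  weight 8: 2 codewords.
Minimum distance d = smallest w > 0 with A_w > 0 = 2.
Sanity: Σ A_w = 16 = 2^4 = 16 ✓.


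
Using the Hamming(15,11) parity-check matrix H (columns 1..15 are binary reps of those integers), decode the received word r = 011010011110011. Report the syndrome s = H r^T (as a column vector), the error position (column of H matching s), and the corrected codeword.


s = (0, 1, 0, 1)^T, error position = 5, corrected codeword c = 011000011110011

Compute s = H r^T mod 2 one row at a time:
  s_1 = 1 + 1 + 1 + 1 + 0 + 0 + 1 + 1 = 6 ≡ 0 (mod 2).
  s_2 = 0 + 1 + 0 + 0 + 0 + 0 + 1 + 1 = 3 ≡ 1 (mod 2).
  s_3 = 1 + 1 + 0 + 0 + 1 + 1 + 1 + 1 = 6 ≡ 0 (mod 2).
  s_4 = 0 + 1 + 1 + 0 + 1 + 1 + 0 + 1 = 5 ≡ 1 (mod 2).
s = (0, 1, 0, 1)^T — this equals column 5 of H (binary 0101), so error is at position 5.
Correct: flip bit 5 of r = 011010011110011 to get c = 011000011110011.


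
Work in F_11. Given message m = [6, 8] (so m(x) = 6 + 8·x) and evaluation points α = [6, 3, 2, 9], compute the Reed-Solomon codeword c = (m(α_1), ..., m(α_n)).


c = [10, 8, 0, 1]

Message polynomial: m(x) = 6 + 8·x (mod 11).
For each evaluation point α_i, compute m(α_i) mod 11:
  α_1 = 6: Horner steps 8 → 10, so m(6) = 10.
  α_2 = 3: Horner steps 8 → 8, so m(3) = 8.
  α_3 = 2: Horner steps 8 → 0, so m(2) = 0.
  α_4 = 9: Horner steps 8 → 1, so m(9) = 1.
Codeword c = [10, 8, 0, 1] ∈ F_11^4.


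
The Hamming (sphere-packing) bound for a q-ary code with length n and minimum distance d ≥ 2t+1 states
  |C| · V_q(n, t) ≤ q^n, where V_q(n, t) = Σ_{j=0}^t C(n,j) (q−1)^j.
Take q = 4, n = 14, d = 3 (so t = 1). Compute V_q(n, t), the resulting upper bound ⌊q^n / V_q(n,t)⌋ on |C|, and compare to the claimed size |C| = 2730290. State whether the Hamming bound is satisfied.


V_q(n, t) = 43, q^n = 268435456, Hamming bound = 6242685, |C| = 2730290 ≤ bound (satisfied).

Step 1: Compute V_q(n, t) = Σ_{j=0}^1 C(n, j) (q−1)^j.
  j = 0: C(14,0)·(3)^0 = 1·1 = 1.
  j = 1: C(14,1)·(3)^1 = 14·3 = 42.
  V_q(n, t) = 1 + 42 = 43.
Step 2: q^n = 4^14 = 268435456.
Step 3: Hamming bound ⌊q^n / V_q(n,t)⌋ = ⌊268435456/43⌋ = 6242685.
Step 4: Compare |C| = 2730290 to 6242685: satisfied.
The claimed |C| lies below the Hamming bound.


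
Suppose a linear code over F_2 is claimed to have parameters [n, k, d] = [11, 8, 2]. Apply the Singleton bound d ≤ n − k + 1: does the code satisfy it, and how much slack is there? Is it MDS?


Singleton RHS = n − k + 1 = 4, slack = 2, bound satisfied, not MDS.

Singleton bound: d ≤ n − k + 1.
Here n = 11, k = 8, so n − k + 1 = 4.
Given d = 2, check d ≤ 4: YES.
Slack = (n − k + 1) − d = 2.
The code is NOT MDS (slack = 2 > 0).
Description: the claimed parameters are [11, 8, 2]_2; such a code would be non-MDS.


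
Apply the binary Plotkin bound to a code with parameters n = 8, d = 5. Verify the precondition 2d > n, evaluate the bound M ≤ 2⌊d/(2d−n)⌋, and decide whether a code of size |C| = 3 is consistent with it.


Plotkin bound M ≤ 4; given |C| = 3 ≤ bound (satisfied).

Check applicability: 2d = 10, n = 8.
2d − n = 2 > 0, so Plotkin applies.
Compute d/(2d−n) = 5/2 ≈ 2.5000.
⌊d/(2d−n)⌋ = 2.
Plotkin bound: M ≤ 2·2 = 4.
Given |C| = 3, check: satisfied.
This |C| is below the Plotkin bound.


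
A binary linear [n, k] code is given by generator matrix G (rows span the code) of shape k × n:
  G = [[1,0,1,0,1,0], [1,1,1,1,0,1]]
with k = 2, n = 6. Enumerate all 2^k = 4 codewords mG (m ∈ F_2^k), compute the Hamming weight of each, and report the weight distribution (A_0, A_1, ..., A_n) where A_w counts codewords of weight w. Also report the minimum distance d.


Weight distribution: A_0 = 1, A_3 = 1, A_4 = 1, A_5 = 1. Minimum distance d = 3.

Enumerate all 2^2 = 4 messages m ∈ F_2^2.
For each, compute codeword c = mG in F_2^6, then tally its weight.
  m = 00 → c = 000000, weight = 0.
  m = 10 → c = 101010, weight = 3.
  m = 01 → c = 111101, weight = 5.
  m = 11 → c = 010111, weight = 4.
Tally weights:
  weight 0: 1 codewords.
  weight 3: 1 codewords.
  weight 4: 1 codewords.
  weight 5: 1 codewords.
Minimum distance d = smallest w > 0 with A_w > 0 = 3.
Sanity: Σ A_w = 4 = 2^2 = 4 ✓.


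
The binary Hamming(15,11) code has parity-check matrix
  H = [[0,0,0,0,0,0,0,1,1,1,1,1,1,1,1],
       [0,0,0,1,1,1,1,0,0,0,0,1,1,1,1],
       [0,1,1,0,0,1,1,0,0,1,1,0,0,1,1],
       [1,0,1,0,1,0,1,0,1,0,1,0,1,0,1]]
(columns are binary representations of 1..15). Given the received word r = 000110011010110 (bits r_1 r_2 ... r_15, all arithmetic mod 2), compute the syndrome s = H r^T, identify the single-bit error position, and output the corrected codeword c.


s = (1, 0, 0, 0)^T, error position = 8, corrected codeword c = 000110001010110

Compute s = H r^T mod 2 one row at a time:
  s_1 = 1 + 1 + 0 + 1 + 0 + 1 + 1 + 0 = 5 ≡ 1 (mod 2).
  s_2 = 1 + 1 + 0 + 0 + 0 + 1 + 1 + 0 = 4 ≡ 0 (mod 2).
  s_3 = 0 + 0 + 0 + 0 + 0 + 1 + 1 + 0 = 2 ≡ 0 (mod 2).
  s_4 = 0 + 0 + 1 + 0 + 1 + 1 + 1 + 0 = 4 ≡ 0 (mod 2).
s = (1, 0, 0, 0)^T — this equals column 8 of H (binary 1000), so error is at position 8.
Correct: flip bit 8 of r = 000110011010110 to get c = 000110001010110.


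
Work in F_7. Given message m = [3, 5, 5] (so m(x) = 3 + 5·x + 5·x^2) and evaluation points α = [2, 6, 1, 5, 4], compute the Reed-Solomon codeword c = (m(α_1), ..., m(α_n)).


c = [5, 3, 6, 6, 5]

Message polynomial: m(x) = 3 + 5·x + 5·x^2 (mod 7).
For each evaluation point α_i, compute m(α_i) mod 7:
  α_1 = 2: Horner steps 5 → 1 → 5, so m(2) = 5.
  α_2 = 6: Horner steps 5 → 0 → 3, so m(6) = 3.
  α_3 = 1: Horner steps 5 → 3 → 6, so m(1) = 6.
  α_4 = 5: Horner steps 5 → 2 → 6, so m(5) = 6.
  α_5 = 4: Horner steps 5 → 4 → 5, so m(4) = 5.
Codeword c = [5, 3, 6, 6, 5] ∈ F_7^5.


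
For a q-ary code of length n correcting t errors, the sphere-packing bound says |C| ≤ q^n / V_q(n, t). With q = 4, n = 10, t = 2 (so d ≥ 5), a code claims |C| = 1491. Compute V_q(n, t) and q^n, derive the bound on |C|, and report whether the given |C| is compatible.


V_q(n, t) = 436, q^n = 1048576, Hamming bound = 2404, |C| = 1491 ≤ bound (satisfied).

Step 1: Compute V_q(n, t) = Σ_{j=0}^2 C(n, j) (q−1)^j.
  j = 0: C(10,0)·(3)^0 = 1·1 = 1.
  j = 1: C(10,1)·(3)^1 = 10·3 = 30.
  j = 2: C(10,2)·(3)^2 = 45·9 = 405.
  V_q(n, t) = 1 + 30 + 405 = 436.
Step 2: q^n = 4^10 = 1048576.
Step 3: Hamming bound ⌊q^n / V_q(n,t)⌋ = ⌊1048576/436⌋ = 2404.
Step 4: Compare |C| = 1491 to 2404: satisfied.
The claimed |C| lies below the Hamming bound.


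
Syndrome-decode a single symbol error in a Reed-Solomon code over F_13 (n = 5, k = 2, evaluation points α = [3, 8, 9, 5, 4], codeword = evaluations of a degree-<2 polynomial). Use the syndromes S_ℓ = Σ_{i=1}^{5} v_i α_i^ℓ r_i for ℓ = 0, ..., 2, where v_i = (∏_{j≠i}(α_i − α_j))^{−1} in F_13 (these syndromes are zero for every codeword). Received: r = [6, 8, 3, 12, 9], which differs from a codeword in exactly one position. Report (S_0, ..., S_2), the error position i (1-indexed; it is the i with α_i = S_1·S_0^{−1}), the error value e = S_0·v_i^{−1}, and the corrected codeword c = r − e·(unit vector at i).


S = (6, 2, 5), error at position 3, error magnitude e = 5, c = [6, 8, 11, 12, 9].

Step 1: column multipliers v_i = (∏_{j≠i}(α_i − α_j))^{−1} mod 13.
  i = 1 (α = 3): (3−8)(3−9)(3−5)(3−4) = (−5)·(−6)·(−2)·(−1) = 60 ≡ 8, so v_1 = 8^{−1} = 5 (mod 13).
  i = 2 (α = 8): (8−3)(8−9)(8−5)(8−4) = 5·(−1)·3·4 = −60 ≡ 5, so v_2 = 5^{−1} = 8 (mod 13).
  i = 3 (α = 9): (9−3)(9−8)(9−5)(9−4) = 6·1·4·5 = 120 ≡ 3, so v_3 = 3^{−1} = 9 (mod 13).
  i = 4 (α = 5): (5−3)(5−8)(5−9)(5−4) = 2·(−3)·(−4)·1 = 24 ≡ 11, so v_4 = 11^{−1} = 6 (mod 13).
  i = 5 (α = 4): (4−3)(4−8)(4−9)(4−5) = 1·(−4)·(−5)·(−1) = −20 ≡ 6, so v_5 = 6^{−1} = 11 (mod 13).
  v = [5, 8, 9, 6, 11].
Step 2: syndromes of r = [6, 8, 3, 12, 9] (all sums mod 13).
  S_0 = Σ v_i r_i = 5·6 + 8·8 + 9·3 + 6·12 + 11·9 = 292 ≡ 6.
  S_1 = Σ v_i α_i r_i = 5·3·6 + 8·8·8 + 9·9·3 + 6·5·12 + 11·4·9 = 1601 ≡ 2.
  α_i^2 mod 13 = [9, 12, 3, 12, 3].
  S_2 = Σ v_i α_i^2 r_i = 5·9·6 + 8·12·8 + 9·3·3 + 6·12·12 + 11·3·9 = 2280 ≡ 5.
  S = (6, 2, 5) ≠ 0, so r is not a codeword (an error is present).
Step 3: locate the error. For a single error e at position i, S_ℓ = v_i·e·α_i^ℓ, so α_err = S_1/S_0.
  S_0^{−1} = 6^{−1} = 11 (mod 13), so α_err = 2·11 = 22 ≡ 9 = α_3. Error position i = 3.
  Consistency check: S_2/S_1 = 5·7 = 35 ≡ 9 = α_err ✓ (single-error assumption holds).
Step 4: error magnitude e = S_0/v_3 = S_0·∏_{j≠3}(α_3 − α_j) = 6·3 = 18 ≡ 5 (mod 13).
Step 5: correct position 3: c_3 = r_3 − e = 3 − 5 ≡ 11 (mod 13). Hence c = [6, 8, 11, 12, 9].
  Check: interpolating c through the α_i gives m(x) = 10 + 3·x (degree < 2) with m(α_i) = c_i for every i, so c is indeed a codeword.
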